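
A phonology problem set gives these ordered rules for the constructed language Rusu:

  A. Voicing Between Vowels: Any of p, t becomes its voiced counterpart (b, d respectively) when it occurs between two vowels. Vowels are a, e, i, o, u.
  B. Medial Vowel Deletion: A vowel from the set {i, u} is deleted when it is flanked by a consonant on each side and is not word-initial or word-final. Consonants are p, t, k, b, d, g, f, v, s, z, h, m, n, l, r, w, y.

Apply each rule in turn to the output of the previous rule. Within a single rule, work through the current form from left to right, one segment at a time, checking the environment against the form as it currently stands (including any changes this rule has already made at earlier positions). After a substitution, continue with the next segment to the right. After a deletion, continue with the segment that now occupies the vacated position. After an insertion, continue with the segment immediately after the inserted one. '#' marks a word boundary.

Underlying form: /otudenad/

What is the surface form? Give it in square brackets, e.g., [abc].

[oddenad]

A Voicing Between Vowels: [otudenad] → [odudenad]
B Medial Vowel Deletion: [odudenad] → [oddenad]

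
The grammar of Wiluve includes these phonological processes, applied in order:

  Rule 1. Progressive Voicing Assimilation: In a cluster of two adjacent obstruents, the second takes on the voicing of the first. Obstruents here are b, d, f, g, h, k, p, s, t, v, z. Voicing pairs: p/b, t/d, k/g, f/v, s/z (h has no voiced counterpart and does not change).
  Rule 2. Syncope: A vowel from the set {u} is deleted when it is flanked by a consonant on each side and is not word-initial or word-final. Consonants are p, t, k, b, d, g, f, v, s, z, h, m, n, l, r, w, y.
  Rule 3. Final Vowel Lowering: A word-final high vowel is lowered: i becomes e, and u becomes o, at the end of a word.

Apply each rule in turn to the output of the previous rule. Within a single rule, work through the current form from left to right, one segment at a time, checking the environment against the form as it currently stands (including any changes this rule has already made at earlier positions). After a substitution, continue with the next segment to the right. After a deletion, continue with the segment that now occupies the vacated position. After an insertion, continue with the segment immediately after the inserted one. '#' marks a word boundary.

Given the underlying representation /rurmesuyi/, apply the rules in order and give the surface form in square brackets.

[rrmesye]

Rule 1 Progressive Voicing Assimilation: no change — [rurmesuyi]
Rule 2 Syncope: [rurmesuyi] → [rrmesyi]
Rule 3 Final Vowel Lowering: [rrmesyi] → [rrmesye]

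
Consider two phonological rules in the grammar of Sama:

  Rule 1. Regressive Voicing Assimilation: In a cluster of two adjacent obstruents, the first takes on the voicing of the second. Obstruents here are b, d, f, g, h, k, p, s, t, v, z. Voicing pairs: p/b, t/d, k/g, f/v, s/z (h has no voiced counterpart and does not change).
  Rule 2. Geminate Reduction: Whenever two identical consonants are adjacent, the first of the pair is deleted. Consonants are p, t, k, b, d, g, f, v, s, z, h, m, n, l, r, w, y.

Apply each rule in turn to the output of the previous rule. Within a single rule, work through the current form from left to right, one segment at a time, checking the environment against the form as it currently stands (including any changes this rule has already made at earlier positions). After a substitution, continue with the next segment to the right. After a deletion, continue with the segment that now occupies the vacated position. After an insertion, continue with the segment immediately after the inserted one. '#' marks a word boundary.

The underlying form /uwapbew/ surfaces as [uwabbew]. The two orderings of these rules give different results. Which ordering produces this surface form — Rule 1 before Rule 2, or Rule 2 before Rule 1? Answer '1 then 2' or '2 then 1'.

Order 1 then 2:
  1 Regressive Voicing Assimilation: [uwapbew] → [uwabbew]
  2 Geminate Reduction: [uwabbew] → [uwabew]
  result: [uwabew]
Order 2 then 1:
  2 Geminate Reduction: no change — [uwapbew]
  1 Regressive Voicing Assimilation: [uwapbew] → [uwabbew]
  result: [uwabbew]

2 then 1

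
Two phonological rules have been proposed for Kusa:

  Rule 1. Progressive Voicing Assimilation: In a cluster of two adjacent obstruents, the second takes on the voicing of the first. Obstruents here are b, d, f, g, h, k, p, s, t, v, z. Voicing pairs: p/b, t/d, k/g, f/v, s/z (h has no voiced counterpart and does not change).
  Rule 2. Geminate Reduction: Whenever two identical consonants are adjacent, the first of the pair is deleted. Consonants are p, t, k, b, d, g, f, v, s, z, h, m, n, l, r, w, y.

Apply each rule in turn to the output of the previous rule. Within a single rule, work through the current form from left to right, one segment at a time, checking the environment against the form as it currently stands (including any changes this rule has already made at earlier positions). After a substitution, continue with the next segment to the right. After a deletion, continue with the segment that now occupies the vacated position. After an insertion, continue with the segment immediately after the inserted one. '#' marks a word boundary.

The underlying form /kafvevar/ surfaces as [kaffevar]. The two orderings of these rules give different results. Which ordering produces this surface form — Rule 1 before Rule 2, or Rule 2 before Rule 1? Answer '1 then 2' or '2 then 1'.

2 then 1

Order 1 then 2:
  1 Progressive Voicing Assimilation: [kafvevar] → [kaffevar]
  2 Geminate Reduction: [kaffevar] → [kafevar]
  result: [kafevar]
Order 2 then 1:
  2 Geminate Reduction: no change — [kafvevar]
  1 Progressive Voicing Assimilation: [kafvevar] → [kaffevar]
  result: [kaffevar]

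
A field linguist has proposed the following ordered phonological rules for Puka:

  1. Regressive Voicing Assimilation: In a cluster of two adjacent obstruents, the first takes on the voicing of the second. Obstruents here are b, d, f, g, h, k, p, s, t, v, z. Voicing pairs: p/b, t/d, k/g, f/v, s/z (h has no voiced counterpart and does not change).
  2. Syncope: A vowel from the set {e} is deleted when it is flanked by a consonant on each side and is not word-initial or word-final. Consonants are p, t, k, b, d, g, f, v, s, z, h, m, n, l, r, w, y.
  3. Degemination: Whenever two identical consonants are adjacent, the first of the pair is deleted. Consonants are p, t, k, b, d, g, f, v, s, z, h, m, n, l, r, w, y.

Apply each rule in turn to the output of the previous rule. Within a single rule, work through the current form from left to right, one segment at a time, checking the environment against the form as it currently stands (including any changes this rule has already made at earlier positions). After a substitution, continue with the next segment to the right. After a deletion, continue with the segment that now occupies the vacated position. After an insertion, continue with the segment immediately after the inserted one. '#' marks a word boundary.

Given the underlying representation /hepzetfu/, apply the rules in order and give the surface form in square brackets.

[hbztfu]

1 Regressive Voicing Assimilation: [hepzetfu] → [hebzetfu]
2 Syncope: [hebzetfu] → [hbztfu]
3 Degemination: no change — [hbztfu]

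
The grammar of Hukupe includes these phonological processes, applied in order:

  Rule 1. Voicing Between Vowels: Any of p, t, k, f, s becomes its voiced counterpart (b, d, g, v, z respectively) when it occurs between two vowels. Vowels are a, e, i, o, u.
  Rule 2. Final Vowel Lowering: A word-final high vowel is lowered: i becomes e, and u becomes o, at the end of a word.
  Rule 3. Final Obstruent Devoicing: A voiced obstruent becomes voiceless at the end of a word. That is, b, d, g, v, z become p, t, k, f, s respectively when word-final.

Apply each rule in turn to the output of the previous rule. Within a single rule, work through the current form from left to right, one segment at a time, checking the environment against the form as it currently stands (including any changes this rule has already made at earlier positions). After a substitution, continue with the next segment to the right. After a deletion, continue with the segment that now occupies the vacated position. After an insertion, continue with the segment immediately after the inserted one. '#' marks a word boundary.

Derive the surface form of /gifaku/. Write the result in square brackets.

[givago]

Rule 1 Voicing Between Vowels: [gifaku] → [givagu]
Rule 2 Final Vowel Lowering: [givagu] → [givago]
Rule 3 Final Obstruent Devoicing: no change — [givago]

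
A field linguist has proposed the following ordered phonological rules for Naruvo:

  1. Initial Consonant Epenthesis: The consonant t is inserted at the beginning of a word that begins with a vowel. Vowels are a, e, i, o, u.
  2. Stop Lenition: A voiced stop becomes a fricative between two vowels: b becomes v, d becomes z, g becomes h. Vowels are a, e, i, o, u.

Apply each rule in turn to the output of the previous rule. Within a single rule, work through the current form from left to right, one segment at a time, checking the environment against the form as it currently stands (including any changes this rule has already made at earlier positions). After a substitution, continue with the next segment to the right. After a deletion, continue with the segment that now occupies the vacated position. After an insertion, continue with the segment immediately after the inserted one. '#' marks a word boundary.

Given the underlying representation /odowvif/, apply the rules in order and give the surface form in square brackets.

1 Initial Consonant Epenthesis: [odowvif] → [todowvif]
2 Stop Lenition: [todowvif] → [tozowvif]

[tozowvif]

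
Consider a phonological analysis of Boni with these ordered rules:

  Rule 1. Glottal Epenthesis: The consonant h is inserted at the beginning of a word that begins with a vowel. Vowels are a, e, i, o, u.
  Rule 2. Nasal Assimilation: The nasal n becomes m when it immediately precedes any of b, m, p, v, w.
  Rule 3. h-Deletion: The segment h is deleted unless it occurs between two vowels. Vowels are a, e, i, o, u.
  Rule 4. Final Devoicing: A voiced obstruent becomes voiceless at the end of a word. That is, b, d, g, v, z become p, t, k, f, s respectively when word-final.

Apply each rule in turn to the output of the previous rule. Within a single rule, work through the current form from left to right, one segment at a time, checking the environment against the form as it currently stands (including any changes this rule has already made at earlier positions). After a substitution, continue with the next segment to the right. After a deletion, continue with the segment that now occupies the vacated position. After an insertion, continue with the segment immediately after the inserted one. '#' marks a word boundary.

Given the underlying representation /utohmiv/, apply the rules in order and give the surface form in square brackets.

[utomif]

Rule 1 Glottal Epenthesis: [utohmiv] → [hutohmiv]
Rule 2 Nasal Assimilation: no change — [hutohmiv]
Rule 3 h-Deletion: [hutohmiv] → [utomiv]
Rule 4 Final Devoicing: [utomiv] → [utomif]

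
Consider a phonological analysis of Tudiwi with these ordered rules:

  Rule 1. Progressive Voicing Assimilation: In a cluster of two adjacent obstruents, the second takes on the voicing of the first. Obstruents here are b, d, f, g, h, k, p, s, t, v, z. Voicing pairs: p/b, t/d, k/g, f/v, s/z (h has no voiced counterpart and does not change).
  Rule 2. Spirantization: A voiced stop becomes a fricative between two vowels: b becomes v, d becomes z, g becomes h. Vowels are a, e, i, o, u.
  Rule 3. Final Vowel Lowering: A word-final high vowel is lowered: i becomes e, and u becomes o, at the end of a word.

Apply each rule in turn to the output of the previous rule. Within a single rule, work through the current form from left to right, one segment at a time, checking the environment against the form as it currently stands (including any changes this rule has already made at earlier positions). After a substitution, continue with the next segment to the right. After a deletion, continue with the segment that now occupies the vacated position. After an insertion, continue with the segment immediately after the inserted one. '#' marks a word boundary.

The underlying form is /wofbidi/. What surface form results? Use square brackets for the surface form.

[wofpize]

Rule 1 Progressive Voicing Assimilation: [wofbidi] → [wofpidi]
Rule 2 Spirantization: [wofpidi] → [wofpizi]
Rule 3 Final Vowel Lowering: [wofpizi] → [wofpize]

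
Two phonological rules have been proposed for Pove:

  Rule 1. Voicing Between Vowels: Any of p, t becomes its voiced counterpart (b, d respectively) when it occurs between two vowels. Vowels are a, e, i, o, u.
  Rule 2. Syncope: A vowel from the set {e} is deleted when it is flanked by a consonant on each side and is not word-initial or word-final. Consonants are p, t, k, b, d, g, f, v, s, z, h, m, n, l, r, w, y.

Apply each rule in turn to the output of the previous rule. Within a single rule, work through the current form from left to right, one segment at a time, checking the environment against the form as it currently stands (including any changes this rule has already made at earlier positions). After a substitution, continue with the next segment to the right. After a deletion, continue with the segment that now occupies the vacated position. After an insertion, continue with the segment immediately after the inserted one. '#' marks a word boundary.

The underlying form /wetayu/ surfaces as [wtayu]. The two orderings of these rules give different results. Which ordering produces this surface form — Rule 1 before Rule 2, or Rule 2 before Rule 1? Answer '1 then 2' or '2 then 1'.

2 then 1

Order 1 then 2:
  1 Voicing Between Vowels: [wetayu] → [wedayu]
  2 Syncope: [wedayu] → [wdayu]
  result: [wdayu]
Order 2 then 1:
  2 Syncope: [wetayu] → [wtayu]
  1 Voicing Between Vowels: no change — [wtayu]
  result: [wtayu]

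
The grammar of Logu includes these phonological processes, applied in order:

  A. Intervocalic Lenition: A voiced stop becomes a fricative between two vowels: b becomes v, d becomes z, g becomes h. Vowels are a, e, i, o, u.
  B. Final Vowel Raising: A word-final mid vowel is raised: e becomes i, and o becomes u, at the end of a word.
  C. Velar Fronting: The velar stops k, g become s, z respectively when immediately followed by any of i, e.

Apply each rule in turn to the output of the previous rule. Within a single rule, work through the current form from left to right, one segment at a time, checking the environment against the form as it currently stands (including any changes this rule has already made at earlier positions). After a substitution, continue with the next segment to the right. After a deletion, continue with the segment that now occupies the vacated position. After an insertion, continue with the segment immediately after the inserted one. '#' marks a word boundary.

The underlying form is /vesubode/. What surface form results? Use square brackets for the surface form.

A Intervocalic Lenition: [vesubode] → [vesuvoze]
B Final Vowel Raising: [vesuvoze] → [vesuvozi]
C Velar Fronting: no change — [vesuvozi]

[vesuvozi]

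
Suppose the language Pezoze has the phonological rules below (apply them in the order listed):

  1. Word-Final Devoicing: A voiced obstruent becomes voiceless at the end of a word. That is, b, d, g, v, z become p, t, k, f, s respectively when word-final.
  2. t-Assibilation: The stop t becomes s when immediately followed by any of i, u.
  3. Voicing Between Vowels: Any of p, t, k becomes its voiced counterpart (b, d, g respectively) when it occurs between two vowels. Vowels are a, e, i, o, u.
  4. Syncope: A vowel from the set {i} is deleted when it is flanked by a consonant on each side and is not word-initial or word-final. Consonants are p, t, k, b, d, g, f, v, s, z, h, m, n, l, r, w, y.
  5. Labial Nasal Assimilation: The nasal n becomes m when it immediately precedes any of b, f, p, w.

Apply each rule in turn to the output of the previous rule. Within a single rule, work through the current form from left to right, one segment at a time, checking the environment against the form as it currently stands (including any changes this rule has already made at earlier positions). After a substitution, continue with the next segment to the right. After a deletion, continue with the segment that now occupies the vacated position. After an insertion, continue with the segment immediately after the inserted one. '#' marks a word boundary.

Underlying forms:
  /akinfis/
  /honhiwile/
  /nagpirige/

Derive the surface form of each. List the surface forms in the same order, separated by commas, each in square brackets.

[agmfs], [honhwle], [nagprge]

/akinfis/:
  1 Word-Final Devoicing: no change — [akinfis]
  2 t-Assibilation: no change — [akinfis]
  3 Voicing Between Vowels: [akinfis] → [aginfis]
  4 Syncope: [aginfis] → [agnfs]
  5 Labial Nasal Assimilation: [agnfs] → [agmfs]
/honhiwile/:
  1 Word-Final Devoicing: no change — [honhiwile]
  2 t-Assibilation: no change — [honhiwile]
  3 Voicing Between Vowels: no change — [honhiwile]
  4 Syncope: [honhiwile] → [honhwle]
  5 Labial Nasal Assimilation: no change — [honhwle]
/nagpirige/:
  1 Word-Final Devoicing: no change — [nagpirige]
  2 t-Assibilation: no change — [nagpirige]
  3 Voicing Between Vowels: no change — [nagpirige]
  4 Syncope: [nagpirige] → [nagprge]
  5 Labial Nasal Assimilation: no change — [nagprge]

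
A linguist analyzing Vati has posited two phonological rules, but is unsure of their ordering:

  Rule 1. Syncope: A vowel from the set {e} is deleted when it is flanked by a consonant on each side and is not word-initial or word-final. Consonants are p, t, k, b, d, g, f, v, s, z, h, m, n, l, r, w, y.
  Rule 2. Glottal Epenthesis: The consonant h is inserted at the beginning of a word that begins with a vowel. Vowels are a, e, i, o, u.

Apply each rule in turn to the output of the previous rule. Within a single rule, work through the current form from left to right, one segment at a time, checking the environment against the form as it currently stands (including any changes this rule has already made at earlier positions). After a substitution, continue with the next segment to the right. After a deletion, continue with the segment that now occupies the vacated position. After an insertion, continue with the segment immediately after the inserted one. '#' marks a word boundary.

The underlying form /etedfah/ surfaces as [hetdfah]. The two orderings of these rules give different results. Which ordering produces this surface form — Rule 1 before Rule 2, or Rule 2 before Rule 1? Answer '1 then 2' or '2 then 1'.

Order 1 then 2:
  1 Syncope: [etedfah] → [etdfah]
  2 Glottal Epenthesis: [etdfah] → [hetdfah]
  result: [hetdfah]
Order 2 then 1:
  2 Glottal Epenthesis: [etedfah] → [hetedfah]
  1 Syncope: [hetedfah] → [htdfah]
  result: [htdfah]

1 then 2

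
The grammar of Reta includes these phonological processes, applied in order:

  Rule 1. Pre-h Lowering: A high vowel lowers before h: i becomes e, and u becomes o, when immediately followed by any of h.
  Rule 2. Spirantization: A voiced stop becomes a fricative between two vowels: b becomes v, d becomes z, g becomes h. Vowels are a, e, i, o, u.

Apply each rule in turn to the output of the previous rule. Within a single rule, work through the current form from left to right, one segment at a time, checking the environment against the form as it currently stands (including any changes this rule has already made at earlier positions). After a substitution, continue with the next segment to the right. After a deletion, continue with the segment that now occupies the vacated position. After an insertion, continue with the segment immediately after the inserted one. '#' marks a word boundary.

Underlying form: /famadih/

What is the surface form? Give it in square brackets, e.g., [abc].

[famazeh]

Rule 1 Pre-h Lowering: [famadih] → [famadeh]
Rule 2 Spirantization: [famadeh] → [famazeh]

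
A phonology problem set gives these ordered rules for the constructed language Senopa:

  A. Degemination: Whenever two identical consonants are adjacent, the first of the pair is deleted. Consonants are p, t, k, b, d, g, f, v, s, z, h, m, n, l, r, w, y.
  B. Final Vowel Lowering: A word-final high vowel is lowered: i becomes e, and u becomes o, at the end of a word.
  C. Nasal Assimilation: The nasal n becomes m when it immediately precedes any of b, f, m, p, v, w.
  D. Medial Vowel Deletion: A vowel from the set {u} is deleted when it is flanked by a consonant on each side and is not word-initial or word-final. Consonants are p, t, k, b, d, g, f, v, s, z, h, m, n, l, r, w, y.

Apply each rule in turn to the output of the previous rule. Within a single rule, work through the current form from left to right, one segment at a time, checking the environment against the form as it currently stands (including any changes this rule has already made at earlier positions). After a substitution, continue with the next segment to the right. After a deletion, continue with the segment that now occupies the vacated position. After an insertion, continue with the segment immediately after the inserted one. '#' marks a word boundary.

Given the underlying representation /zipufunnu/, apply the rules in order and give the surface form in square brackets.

A Degemination: [zipufunnu] → [zipufunu]
B Final Vowel Lowering: [zipufunu] → [zipufuno]
C Nasal Assimilation: no change — [zipufuno]
D Medial Vowel Deletion: [zipufuno] → [zipfno]

[zipfno]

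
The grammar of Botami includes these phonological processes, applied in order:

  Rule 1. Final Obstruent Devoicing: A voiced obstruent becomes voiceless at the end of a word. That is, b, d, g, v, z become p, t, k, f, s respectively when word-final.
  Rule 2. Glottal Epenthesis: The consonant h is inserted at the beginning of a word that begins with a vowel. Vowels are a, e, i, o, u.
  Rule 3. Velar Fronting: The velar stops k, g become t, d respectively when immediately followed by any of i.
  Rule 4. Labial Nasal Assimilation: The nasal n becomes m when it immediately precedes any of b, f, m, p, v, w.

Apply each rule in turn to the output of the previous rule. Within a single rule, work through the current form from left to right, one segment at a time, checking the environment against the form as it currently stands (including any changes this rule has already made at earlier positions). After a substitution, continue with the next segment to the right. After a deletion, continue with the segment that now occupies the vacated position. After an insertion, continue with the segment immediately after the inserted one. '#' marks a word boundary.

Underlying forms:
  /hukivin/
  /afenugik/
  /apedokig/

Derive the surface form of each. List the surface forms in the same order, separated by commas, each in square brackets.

/hukivin/:
  Rule 1 Final Obstruent Devoicing: no change — [hukivin]
  Rule 2 Glottal Epenthesis: no change — [hukivin]
  Rule 3 Velar Fronting: [hukivin] → [hutivin]
  Rule 4 Labial Nasal Assimilation: no change — [hutivin]
/afenugik/:
  Rule 1 Final Obstruent Devoicing: no change — [afenugik]
  Rule 2 Glottal Epenthesis: [afenugik] → [hafenugik]
  Rule 3 Velar Fronting: [hafenugik] → [hafenudik]
  Rule 4 Labial Nasal Assimilation: no change — [hafenudik]
/apedokig/:
  Rule 1 Final Obstruent Devoicing: [apedokig] → [apedokik]
  Rule 2 Glottal Epenthesis: [apedokik] → [hapedokik]
  Rule 3 Velar Fronting: [hapedokik] → [hapedotik]
  Rule 4 Labial Nasal Assimilation: no change — [hapedotik]

[hutivin], [hafenudik], [hapedotik]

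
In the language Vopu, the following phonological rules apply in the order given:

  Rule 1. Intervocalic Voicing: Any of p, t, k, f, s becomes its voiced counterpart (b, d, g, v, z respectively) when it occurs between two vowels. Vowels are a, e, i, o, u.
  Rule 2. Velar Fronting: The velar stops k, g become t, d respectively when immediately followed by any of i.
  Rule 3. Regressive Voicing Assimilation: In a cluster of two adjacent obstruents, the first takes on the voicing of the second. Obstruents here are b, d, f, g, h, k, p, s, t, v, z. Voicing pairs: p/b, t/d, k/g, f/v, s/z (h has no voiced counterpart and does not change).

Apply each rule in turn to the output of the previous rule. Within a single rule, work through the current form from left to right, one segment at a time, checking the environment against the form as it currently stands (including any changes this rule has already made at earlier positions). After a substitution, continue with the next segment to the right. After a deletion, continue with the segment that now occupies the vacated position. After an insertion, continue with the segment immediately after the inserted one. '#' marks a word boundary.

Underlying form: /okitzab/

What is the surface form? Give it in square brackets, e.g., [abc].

[odidzab]

Rule 1 Intervocalic Voicing: [okitzab] → [ogitzab]
Rule 2 Velar Fronting: [ogitzab] → [oditzab]
Rule 3 Regressive Voicing Assimilation: [oditzab] → [odidzab]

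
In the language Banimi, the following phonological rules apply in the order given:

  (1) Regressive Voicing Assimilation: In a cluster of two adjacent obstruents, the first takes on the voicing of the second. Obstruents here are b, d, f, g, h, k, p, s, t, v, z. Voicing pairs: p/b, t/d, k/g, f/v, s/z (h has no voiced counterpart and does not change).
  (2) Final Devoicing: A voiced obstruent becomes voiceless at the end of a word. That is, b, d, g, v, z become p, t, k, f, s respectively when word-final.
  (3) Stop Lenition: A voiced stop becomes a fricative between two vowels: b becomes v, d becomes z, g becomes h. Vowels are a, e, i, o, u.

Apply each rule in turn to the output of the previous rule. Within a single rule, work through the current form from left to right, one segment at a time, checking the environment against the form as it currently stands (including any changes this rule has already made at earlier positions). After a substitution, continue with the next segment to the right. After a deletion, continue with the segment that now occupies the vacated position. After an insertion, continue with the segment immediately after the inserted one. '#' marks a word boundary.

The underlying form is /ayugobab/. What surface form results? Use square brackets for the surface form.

(1) Regressive Voicing Assimilation: no change — [ayugobab]
(2) Final Devoicing: [ayugobab] → [ayugobap]
(3) Stop Lenition: [ayugobap] → [ayuhovap]

[ayuhovap]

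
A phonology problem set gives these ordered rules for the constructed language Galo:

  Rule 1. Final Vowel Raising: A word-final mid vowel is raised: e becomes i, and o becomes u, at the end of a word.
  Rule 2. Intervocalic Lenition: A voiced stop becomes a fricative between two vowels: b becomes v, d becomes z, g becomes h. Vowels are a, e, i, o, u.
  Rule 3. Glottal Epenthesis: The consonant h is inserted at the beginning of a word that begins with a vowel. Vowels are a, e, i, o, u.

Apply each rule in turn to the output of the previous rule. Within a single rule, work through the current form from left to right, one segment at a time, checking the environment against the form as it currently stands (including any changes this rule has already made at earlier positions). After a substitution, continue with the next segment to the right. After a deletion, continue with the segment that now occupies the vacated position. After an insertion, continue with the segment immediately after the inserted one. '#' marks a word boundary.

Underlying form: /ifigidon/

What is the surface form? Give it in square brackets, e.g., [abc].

Rule 1 Final Vowel Raising: no change — [ifigidon]
Rule 2 Intervocalic Lenition: [ifigidon] → [ifihizon]
Rule 3 Glottal Epenthesis: [ifihizon] → [hifihizon]

[hifihizon]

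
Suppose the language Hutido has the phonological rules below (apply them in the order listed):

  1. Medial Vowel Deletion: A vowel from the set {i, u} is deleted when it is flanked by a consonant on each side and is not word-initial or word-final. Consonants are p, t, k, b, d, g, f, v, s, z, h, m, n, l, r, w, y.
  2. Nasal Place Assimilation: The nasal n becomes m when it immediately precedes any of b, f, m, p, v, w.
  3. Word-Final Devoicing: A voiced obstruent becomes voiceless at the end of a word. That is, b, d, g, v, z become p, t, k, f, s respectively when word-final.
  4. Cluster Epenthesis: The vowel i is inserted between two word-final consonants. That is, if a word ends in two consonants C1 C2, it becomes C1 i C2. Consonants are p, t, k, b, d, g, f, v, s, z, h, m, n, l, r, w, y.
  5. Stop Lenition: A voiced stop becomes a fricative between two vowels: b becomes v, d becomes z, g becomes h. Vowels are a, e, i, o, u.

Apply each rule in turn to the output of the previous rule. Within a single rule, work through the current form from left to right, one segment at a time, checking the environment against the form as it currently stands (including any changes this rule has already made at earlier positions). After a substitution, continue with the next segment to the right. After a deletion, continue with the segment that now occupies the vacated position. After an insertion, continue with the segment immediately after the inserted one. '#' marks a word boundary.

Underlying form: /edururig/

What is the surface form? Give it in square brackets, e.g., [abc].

[edrrik]

1 Medial Vowel Deletion: [edururig] → [edrrg]
2 Nasal Place Assimilation: no change — [edrrg]
3 Word-Final Devoicing: [edrrg] → [edrrk]
4 Cluster Epenthesis: [edrrk] → [edrrik]
5 Stop Lenition: no change — [edrrik]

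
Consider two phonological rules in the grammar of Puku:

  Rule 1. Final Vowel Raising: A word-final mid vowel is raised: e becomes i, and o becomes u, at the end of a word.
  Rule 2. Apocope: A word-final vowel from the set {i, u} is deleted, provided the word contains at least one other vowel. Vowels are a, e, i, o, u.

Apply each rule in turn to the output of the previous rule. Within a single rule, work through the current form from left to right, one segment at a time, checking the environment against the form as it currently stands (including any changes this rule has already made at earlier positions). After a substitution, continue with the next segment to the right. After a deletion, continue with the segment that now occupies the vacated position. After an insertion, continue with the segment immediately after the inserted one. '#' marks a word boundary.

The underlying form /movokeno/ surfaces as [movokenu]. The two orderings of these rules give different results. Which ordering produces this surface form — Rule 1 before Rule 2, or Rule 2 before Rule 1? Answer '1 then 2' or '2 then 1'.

Order 1 then 2:
  1 Final Vowel Raising: [movokeno] → [movokenu]
  2 Apocope: [movokenu] → [movoken]
  result: [movoken]
Order 2 then 1:
  2 Apocope: no change — [movokeno]
  1 Final Vowel Raising: [movokeno] → [movokenu]
  result: [movokenu]

2 then 1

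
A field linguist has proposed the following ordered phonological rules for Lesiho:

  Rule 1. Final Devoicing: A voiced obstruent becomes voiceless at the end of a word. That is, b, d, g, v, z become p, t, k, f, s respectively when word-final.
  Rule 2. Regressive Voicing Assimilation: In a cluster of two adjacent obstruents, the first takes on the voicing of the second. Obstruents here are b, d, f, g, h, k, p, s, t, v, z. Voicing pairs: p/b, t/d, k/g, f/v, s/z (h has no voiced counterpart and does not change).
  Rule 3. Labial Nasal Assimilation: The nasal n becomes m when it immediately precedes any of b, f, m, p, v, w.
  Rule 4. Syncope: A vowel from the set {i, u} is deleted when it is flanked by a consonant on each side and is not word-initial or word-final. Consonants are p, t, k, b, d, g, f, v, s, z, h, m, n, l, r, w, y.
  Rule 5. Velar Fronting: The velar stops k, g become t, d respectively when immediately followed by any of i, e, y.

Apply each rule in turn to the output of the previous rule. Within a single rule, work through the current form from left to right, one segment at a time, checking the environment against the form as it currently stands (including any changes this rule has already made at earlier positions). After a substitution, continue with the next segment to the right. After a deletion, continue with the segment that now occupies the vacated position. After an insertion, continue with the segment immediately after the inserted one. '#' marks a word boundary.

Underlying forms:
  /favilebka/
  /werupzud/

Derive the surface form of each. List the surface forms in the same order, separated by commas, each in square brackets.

[favlepka], [werbzt]

/favilebka/:
  Rule 1 Final Devoicing: no change — [favilebka]
  Rule 2 Regressive Voicing Assimilation: [favilebka] → [favilepka]
  Rule 3 Labial Nasal Assimilation: no change — [favilepka]
  Rule 4 Syncope: [favilepka] → [favlepka]
  Rule 5 Velar Fronting: no change — [favlepka]
/werupzud/:
  Rule 1 Final Devoicing: [werupzud] → [werupzut]
  Rule 2 Regressive Voicing Assimilation: [werupzut] → [werubzut]
  Rule 3 Labial Nasal Assimilation: no change — [werubzut]
  Rule 4 Syncope: [werubzut] → [werbzt]
  Rule 5 Velar Fronting: no change — [werbzt]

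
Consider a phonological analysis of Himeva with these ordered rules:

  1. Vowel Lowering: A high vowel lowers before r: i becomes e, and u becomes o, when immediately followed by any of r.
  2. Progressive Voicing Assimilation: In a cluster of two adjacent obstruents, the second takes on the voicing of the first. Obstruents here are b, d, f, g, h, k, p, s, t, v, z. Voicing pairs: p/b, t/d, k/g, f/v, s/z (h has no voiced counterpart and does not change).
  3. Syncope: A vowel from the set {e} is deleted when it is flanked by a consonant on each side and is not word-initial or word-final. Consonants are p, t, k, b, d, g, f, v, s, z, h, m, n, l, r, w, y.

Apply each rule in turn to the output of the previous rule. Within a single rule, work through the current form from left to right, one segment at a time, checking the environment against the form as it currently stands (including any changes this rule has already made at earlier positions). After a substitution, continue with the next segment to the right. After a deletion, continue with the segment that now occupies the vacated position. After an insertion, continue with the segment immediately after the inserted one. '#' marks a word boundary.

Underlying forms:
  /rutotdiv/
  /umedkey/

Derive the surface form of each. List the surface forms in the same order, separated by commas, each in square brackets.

[rutottiv], [umdgy]

/rutotdiv/:
  1 Vowel Lowering: no change — [rutotdiv]
  2 Progressive Voicing Assimilation: [rutotdiv] → [rutottiv]
  3 Syncope: no change — [rutottiv]
/umedkey/:
  1 Vowel Lowering: no change — [umedkey]
  2 Progressive Voicing Assimilation: [umedkey] → [umedgey]
  3 Syncope: [umedgey] → [umdgy]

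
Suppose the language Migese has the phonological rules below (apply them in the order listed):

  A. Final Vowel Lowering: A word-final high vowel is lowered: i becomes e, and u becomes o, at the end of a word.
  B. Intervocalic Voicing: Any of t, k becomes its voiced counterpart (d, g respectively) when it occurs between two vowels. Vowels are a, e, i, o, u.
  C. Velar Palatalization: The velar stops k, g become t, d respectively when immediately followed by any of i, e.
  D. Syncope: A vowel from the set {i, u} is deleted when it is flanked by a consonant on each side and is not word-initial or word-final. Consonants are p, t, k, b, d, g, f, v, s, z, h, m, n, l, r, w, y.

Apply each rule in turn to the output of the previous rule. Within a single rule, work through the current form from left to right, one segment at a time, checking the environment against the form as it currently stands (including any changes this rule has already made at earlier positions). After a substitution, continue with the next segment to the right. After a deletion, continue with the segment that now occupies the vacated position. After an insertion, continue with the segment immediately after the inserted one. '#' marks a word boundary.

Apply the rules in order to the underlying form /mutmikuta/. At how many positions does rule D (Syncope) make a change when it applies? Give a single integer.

3

A Final Vowel Lowering: no change — [mutmikuta]
B Intervocalic Voicing: [mutmikuta] → [mutmiguda]
C Velar Palatalization: no change — [mutmiguda]
D Syncope: [mutmiguda] → [mtmgda]
Rule D changed 3 position(s).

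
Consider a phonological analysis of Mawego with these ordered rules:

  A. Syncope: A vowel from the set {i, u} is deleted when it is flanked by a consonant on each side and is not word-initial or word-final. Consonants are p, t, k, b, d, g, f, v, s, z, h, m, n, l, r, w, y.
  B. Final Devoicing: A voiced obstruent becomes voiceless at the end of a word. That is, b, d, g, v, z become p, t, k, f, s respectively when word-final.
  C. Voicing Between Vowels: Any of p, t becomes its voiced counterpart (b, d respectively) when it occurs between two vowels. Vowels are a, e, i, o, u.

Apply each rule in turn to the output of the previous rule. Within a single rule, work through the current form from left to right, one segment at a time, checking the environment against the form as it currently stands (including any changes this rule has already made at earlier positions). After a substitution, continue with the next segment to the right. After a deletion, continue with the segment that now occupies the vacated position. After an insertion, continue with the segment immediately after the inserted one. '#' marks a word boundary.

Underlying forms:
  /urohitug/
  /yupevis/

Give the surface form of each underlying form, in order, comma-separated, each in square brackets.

/urohitug/:
  A Syncope: [urohitug] → [urohtg]
  B Final Devoicing: [urohtg] → [urohtk]
  C Voicing Between Vowels: no change — [urohtk]
/yupevis/:
  A Syncope: [yupevis] → [ypevs]
  B Final Devoicing: no change — [ypevs]
  C Voicing Between Vowels: no change — [ypevs]

[urohtk], [ypevs]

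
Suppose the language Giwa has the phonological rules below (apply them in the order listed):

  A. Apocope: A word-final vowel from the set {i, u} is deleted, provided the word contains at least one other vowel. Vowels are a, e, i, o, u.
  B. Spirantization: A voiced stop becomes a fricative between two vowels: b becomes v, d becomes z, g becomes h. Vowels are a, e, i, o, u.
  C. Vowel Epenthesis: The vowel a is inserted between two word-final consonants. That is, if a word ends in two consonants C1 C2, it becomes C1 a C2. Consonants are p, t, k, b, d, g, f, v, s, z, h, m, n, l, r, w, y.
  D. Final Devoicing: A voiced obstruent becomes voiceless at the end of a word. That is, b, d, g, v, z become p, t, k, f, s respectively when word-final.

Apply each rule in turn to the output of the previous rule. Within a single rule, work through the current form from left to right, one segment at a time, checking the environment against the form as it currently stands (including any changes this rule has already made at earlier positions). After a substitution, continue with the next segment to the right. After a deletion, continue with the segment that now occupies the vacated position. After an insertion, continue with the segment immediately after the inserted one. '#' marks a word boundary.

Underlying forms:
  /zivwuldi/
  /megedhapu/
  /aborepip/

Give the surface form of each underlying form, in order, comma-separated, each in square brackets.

/zivwuldi/:
  A Apocope: [zivwuldi] → [zivwuld]
  B Spirantization: no change — [zivwuld]
  C Vowel Epenthesis: [zivwuld] → [zivwulad]
  D Final Devoicing: [zivwulad] → [zivwulat]
/megedhapu/:
  A Apocope: [megedhapu] → [megedhap]
  B Spirantization: [megedhap] → [mehedhap]
  C Vowel Epenthesis: no change — [mehedhap]
  D Final Devoicing: no change — [mehedhap]
/aborepip/:
  A Apocope: no change — [aborepip]
  B Spirantization: [aborepip] → [avorepip]
  C Vowel Epenthesis: no change — [avorepip]
  D Final Devoicing: no change — [avorepip]

[zivwulat], [mehedhap], [avorepip]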